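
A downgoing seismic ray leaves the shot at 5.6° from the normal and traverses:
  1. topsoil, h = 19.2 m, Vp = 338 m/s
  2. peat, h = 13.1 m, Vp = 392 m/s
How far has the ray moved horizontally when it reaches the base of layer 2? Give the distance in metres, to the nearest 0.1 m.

p = sin θ₁/V₁ = sin 5.6°/338 = 2.8871e-04 s/m is conserved through the stack.
Layer 1: θ = 5.60°; offset = 19.2·tan 5.60° = 1.883 m.
Layer 2: sin θ = p·392 = 0.1132 → θ = 6.50°; offset = 13.1·tan 6.50° = 1.492 m.
Σ offsets = 3.375 m.

3.4 m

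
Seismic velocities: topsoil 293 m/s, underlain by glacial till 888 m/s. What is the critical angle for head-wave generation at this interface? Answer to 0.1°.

Critical incidence: sin θ_c = V₁/V₂ = 293/888 = 0.3300.
θ_c = arcsin 0.3300 = 19.27°.

19.3°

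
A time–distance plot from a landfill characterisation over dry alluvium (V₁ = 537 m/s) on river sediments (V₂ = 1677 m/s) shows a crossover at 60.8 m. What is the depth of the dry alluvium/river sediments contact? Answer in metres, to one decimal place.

h = (x_cross/2)·√((V₂−V₁)/(V₂+V₁)).
(V₂−V₁)/(V₂+V₁) = (1677−537)/(1677+537) = 0.5149; √ = 0.7176.
h = (60.8/2)·0.7176 = 21.81 m.

21.8 m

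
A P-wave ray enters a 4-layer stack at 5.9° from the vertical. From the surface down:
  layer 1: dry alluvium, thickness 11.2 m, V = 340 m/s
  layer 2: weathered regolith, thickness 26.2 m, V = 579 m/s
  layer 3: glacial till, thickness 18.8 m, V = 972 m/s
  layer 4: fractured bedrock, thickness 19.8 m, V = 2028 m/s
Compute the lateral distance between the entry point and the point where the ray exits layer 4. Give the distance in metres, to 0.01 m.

Apply Snell's law at each interface; in layer i the horizontal offset is hᵢ·tan θᵢ.
Layer 1: θ = 5.90°; offset = 11.2·tan 5.90° = 1.1574 m.
Layer 2: sin θ = 579·sin 5.9°/340 = 0.1750, θ = 10.08°; offset = 26.2·tan 10.08° = 4.6582 m.
Layer 3: sin θ = 972·sin 5.9°/340 = 0.2939, θ = 17.09°; offset = 18.8·tan 17.09° = 5.7799 m.
Layer 4: sin θ = 2028·sin 5.9°/340 = 0.6131, θ = 37.82°; offset = 19.8·tan 37.82° = 15.3673 m.
Total horizontal offset = 26.9628 m.

26.96 m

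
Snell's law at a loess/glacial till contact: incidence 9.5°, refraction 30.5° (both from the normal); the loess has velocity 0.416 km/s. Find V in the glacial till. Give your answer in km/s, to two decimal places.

Snell's law: sin 9.5°/V₁ = sin 30.5°/V₂.
V₂ = V₁·sin 30.5°/sin 9.5° = 0.416 × 3.0751 = 1.28 km/s.

1.28 km/s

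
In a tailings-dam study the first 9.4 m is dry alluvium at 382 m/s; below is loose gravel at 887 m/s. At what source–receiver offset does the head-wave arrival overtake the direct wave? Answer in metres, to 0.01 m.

x_cross = 2h·√((V₂+V₁)/(V₂−V₁)).
(V₂+V₁)/(V₂−V₁) = (887+382)/(887−382) = 2.5129; √ = 1.5852.
x_cross = 2·9.4·1.5852 = 29.80 m.

29.80 m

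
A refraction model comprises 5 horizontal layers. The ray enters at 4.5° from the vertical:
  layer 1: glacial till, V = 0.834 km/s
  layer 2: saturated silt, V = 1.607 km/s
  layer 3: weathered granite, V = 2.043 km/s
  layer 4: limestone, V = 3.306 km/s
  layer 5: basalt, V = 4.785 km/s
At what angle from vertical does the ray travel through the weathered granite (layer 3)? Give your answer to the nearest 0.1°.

Snell's law across each interface conserves sin θ / V, so sin θ_3 = V_3·sin θ₁/V₁.
sin θ_3 = 2.043 × sin 4.5° / 0.834 = 0.1922.
θ_3 = arcsin 0.1922 = 11.08°.

11.1°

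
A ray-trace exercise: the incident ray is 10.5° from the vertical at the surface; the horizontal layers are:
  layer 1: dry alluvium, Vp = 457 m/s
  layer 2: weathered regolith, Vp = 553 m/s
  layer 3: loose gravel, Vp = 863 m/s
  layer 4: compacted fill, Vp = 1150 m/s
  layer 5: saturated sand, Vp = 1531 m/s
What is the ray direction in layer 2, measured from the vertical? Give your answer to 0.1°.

12.7°

Snell's law across each interface conserves sin θ / V, so sin θ_2 = V_2·sin θ₁/V₁.
sin θ_2 = 553 × sin 10.5° / 457 = 0.2205.
θ_2 = 12.74° from the vertical.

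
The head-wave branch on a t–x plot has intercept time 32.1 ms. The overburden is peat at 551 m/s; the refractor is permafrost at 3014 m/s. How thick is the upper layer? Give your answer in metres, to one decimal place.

9.0 m

θ_c = arcsin(551/3014) = 10.53°; cos θ_c = 0.9831.
tᵢ = 2h cos θ_c/V₁ ⇒ h = tᵢ·V₁/(2 cos θ_c) = 0.0321·551/(2·0.9831) = 9.00 m.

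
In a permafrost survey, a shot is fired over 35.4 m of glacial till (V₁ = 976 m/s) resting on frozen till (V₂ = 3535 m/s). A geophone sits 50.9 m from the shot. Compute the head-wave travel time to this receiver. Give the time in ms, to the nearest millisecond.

84 ms

t = x/V₂ + 2h·√(V₂²−V₁²)/(V₁V₂).
√(V₂²−V₁²) = √(3535²−976²) = 3397.6 m/s; delay term = 2·35.4·3397.6/(976·3535) = 0.06972 s.
t = 50.9/3535 + 0.06972 = 0.08412 s.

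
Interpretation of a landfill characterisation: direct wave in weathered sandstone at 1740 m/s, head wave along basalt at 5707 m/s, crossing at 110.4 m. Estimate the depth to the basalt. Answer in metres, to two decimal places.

x_cross = 2h·√((V₂+V₁)/(V₂−V₁)) → h = x_cross / (2·√((V₂+V₁)/(V₂−V₁))).
√((V₂+V₁)/(V₂−V₁)) = √((5707+1740)/(5707−1740)) = 1.3701.
h = 110.4 / (2·1.3701) = 40.29 m.

40.29 m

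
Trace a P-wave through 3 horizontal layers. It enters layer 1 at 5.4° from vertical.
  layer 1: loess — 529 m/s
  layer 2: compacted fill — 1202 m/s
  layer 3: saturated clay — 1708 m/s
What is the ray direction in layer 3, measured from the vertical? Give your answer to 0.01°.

Ray parameter p = sin 5.4° / 529 = 1.7790e-04 s/m.
sin θ_3 = p·V_3 = 1.7790e-04 × 1708 = 0.3039.
θ_3 = arcsin 0.3039 = 17.69°.

17.69°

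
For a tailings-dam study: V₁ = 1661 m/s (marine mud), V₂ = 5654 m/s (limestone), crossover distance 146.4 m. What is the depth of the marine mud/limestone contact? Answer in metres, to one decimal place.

54.1 m

h = (x_cross/2)·√((V₂−V₁)/(V₂+V₁)).
(V₂−V₁)/(V₂+V₁) = (5654−1661)/(5654+1661) = 0.5459; √ = 0.7388.
h = (146.4/2)·0.7388 = 54.08 m.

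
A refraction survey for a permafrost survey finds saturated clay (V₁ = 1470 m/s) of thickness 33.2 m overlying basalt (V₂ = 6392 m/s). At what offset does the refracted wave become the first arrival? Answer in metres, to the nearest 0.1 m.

83.9 m

x_cross = 2h·√((V₂+V₁)/(V₂−V₁)).
(V₂+V₁)/(V₂−V₁) = (6392+1470)/(6392−1470) = 1.5973; √ = 1.2639.
x_cross = 2·33.2·1.2639 = 83.92 m.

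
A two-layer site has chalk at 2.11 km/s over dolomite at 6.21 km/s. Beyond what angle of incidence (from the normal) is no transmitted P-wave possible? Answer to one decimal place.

19.9°

Critical incidence: sin θ_c = V₁/V₂ = 2.11/6.21 = 0.3398.
θ_c = arcsin 0.3398 = 19.86°.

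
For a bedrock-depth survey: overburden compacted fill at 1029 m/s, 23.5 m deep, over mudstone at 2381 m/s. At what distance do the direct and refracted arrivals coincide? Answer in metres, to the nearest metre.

75 m

x_cross = 2h·√((V₂+V₁)/(V₂−V₁)).
(V₂+V₁)/(V₂−V₁) = (2381+1029)/(2381−1029) = 2.5222; √ = 1.5881.
x_cross = 2·23.5·1.5881 = 74.64 m.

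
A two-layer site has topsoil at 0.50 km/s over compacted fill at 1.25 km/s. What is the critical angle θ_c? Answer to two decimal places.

At critical incidence the refracted ray runs along the interface (θ₂ = 90°), so sin θ_c = V₁/V₂.
θ_c = arcsin(0.50/1.25) = arcsin 0.4000 = 23.58°.

23.58°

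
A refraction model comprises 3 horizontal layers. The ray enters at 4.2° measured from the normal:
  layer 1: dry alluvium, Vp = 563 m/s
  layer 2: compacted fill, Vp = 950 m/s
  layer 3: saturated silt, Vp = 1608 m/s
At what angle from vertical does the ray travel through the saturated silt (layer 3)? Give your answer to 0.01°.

12.07°

Snell's law across each interface conserves sin θ / V, so sin θ_3 = V_3·sin θ₁/V₁.
sin θ_3 = 1608 × sin 4.2° / 563 = 0.2092.
θ_3 = arcsin 0.2092 = 12.07°.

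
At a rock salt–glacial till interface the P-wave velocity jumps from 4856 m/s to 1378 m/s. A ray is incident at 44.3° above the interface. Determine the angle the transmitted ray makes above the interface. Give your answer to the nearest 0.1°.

Angle from the normal: 90° − 44.3° = 45.7°.
sin θ₁/V₁ = sin θ₂/V₂ ⇒ sin θ₂ = 1378·sin 45.7°/4856 = 1378·0.7157/4856 = 0.2031.
θ₂ = arcsin 0.2031 = 11.72° from the normal.
From the interface: 90° − 11.72° = 78.28°.

78.3°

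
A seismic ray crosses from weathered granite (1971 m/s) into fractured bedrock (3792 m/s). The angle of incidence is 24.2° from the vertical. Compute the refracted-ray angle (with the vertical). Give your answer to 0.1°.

Snell's law: sin θ₂ = (V₂/V₁)·sin θ₁ = (3792/1971)·sin 24.2° = 0.7886.
θ₂ = arcsin 0.7886 = 52.06° from the normal.

52.1°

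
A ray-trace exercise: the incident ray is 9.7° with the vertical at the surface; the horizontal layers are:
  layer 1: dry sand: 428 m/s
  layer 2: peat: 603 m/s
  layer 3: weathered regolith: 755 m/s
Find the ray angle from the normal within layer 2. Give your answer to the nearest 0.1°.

Snell's law across each interface conserves sin θ / V, so sin θ_2 = V_2·sin θ₁/V₁.
sin θ_2 = 603 × sin 9.7° / 428 = 0.2374.
θ_2 = 13.73° from the vertical.

13.7°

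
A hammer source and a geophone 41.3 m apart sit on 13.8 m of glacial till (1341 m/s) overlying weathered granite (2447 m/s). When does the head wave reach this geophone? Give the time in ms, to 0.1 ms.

34.1 ms

θ_c = arcsin(V₁/V₂) = arcsin(1341/2447) = 33.23°, cos θ_c = 0.8365.
Intercept time tᵢ = 2h cos θ_c / V₁ = 2·13.8·0.8365/1341 = 0.01722 s.
t = x/V₂ + tᵢ = 41.3/2447 + 0.01722 = 0.03409 s.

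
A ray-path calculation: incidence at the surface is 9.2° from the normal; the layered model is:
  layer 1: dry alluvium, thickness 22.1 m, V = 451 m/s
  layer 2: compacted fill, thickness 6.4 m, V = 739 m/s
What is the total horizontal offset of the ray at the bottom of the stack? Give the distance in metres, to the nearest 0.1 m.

p = sin θ₁/V₁ = sin 9.2°/451 = 3.5450e-04 s/m is conserved through the stack.
Layer 1: θ = 9.20°; offset = 22.1·tan 9.20° = 3.579 m.
Layer 2: sin θ = p·739 = 0.2620 → θ = 15.19°; offset = 6.4·tan 15.19° = 1.737 m.
Total horizontal offset = 5.317 m.

5.3 m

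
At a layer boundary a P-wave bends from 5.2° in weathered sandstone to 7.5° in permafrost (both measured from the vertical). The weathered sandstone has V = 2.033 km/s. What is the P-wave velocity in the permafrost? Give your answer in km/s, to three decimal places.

Snell's law: sin 5.2°/V₁ = sin 7.5°/V₂.
V₂ = V₁·sin 7.5°/sin 5.2° = 2.033 × 1.4402 = 2.928 km/s.

2.928 km/s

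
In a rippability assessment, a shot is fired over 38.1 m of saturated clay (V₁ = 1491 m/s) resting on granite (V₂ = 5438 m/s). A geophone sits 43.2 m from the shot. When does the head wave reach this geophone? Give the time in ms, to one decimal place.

57.1 ms

t = x/V₂ + 2h·√(V₂²−V₁²)/(V₁V₂).
√(V₂²−V₁²) = √(5438²−1491²) = 5229.6 m/s; delay term = 2·38.1·5229.6/(1491·5438) = 0.04915 s.
t = 43.2/5438 + 0.04915 = 0.05709 s.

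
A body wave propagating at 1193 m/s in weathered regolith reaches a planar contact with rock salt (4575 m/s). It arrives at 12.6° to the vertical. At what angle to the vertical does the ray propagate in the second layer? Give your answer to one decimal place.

56.8°

Snell's law: sin θ₂ = (V₂/V₁)·sin θ₁ = (4575/1193)·sin 12.6° = 0.8366.
θ₂ = sin⁻¹(0.8366) = 56.78° (from vertical).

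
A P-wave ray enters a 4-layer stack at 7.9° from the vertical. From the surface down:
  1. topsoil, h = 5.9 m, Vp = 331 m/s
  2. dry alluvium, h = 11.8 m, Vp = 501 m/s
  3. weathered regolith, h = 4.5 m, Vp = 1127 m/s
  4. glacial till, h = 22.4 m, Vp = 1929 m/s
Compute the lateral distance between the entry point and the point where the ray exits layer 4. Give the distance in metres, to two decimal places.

Ray parameter p = sin 7.9° / 331 m/s = 4.1524e-04 s/m.
Layer 1: θ = 7.90°; offset = 5.9·tan 7.90° = 0.8187 m.
Layer 2: sin θ = p·501 = 0.2080 → θ = 12.01°; offset = 11.8·tan 12.01° = 2.5097 m.
Layer 3: sin θ = p·1127 = 0.4680 → θ = 27.90°; offset = 4.5·tan 27.90° = 2.3829 m.
Layer 4: sin θ = p·1929 = 0.8010 → θ = 53.23°; offset = 22.4·tan 53.23° = 29.9706 m.
Total horizontal offset = 35.6819 m.

35.68 m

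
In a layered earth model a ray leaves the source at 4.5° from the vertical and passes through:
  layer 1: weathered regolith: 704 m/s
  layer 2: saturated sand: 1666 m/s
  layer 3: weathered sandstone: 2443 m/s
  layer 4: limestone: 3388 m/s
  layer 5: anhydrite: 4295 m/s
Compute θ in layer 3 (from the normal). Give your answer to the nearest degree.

16°

Ray parameter p = sin 4.5° / 704 = 1.1145e-04 s/m.
sin θ_3 = p·V_3 = 1.1145e-04 × 2443 = 0.2723.
θ_3 = arcsin 0.2723 = 15.80°.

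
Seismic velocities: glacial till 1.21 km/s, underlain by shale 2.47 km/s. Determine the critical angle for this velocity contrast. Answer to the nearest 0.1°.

Critical incidence: sin θ_c = V₁/V₂ = 1.21/2.47 = 0.4899.
θ_c = arcsin 0.4899 = 29.33°.

29.3°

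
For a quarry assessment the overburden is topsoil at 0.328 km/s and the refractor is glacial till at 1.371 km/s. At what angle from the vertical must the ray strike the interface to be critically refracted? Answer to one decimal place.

13.8°

At critical incidence the refracted ray runs along the interface (θ₂ = 90°), so sin θ_c = V₁/V₂.
θ_c = arcsin(0.328/1.371) = arcsin 0.2392 = 13.84°.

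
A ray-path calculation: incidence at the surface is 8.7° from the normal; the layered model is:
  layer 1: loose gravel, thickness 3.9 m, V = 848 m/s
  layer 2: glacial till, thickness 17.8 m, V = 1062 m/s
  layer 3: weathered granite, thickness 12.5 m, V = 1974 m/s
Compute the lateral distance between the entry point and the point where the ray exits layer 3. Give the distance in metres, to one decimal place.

8.7 m

Ray parameter p = sin 8.7° / 848 m/s = 1.7837e-04 s/m.
Layer 1: θ = 8.70°; offset = 3.9·tan 8.70° = 0.597 m.
Layer 2: sin θ = p·1062 = 0.1894 → θ = 10.92°; offset = 17.8·tan 10.92° = 3.434 m.
Layer 3: sin θ = p·1974 = 0.3521 → θ = 20.62°; offset = 12.5·tan 20.62° = 4.703 m.
Summing the layer offsets gives 8.733 m.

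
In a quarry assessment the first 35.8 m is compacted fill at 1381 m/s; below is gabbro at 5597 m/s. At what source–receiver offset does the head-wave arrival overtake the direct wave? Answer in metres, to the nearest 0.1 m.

x_cross = 2h·√((V₂+V₁)/(V₂−V₁)).
(V₂+V₁)/(V₂−V₁) = (5597+1381)/(5597−1381) = 1.6551; √ = 1.2865.
x_cross = 2·35.8·1.2865 = 92.11 m.

92.1 m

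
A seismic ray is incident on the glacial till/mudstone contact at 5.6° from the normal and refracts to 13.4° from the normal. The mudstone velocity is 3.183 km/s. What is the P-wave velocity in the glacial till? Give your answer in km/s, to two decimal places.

sin 5.6° = 0.0976; sin 13.4° = 0.2317.
V₁ = V₂·(sin θ₁/sin θ₂) = 3.183·(0.0976/0.2317) = 1.34 km/s.

1.34 km/s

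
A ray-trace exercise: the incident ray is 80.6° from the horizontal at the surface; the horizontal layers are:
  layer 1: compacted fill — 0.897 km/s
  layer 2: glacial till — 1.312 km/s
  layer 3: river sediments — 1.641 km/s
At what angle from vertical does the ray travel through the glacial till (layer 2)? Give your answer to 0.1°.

From the normal: θ₁ = 90° − 80.6° = 9.4°.
Ray parameter p = sin 9.4° / 0.897 = 1.8208e-01 s/km.
sin θ_2 = p·V_2 = 1.8208e-01 × 1.312 = 0.2389.
θ_2 = arcsin 0.2389 = 13.82°.

13.8°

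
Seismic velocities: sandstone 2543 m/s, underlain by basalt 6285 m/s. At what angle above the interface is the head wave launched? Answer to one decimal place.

Critical incidence: sin θ_c = V₁/V₂ = 2543/6285 = 0.4046.
θ_c = arcsin 0.4046 = 23.87°.
Measured from the interface: 90° − 23.87° = 66.13°.

66.1°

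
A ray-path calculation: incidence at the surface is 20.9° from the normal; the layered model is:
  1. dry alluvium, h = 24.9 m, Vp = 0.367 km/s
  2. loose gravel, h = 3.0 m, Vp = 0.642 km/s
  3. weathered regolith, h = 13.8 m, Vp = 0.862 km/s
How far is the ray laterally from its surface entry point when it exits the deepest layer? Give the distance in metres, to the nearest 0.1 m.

33.1 m

p = sin θ₁/V₁ = sin 20.9°/0.367 = 9.7204e-01 s/km is conserved through the stack.
Layer 1: θ = 20.90°; offset = 24.9·tan 20.90° = 9.508 m.
Layer 2: sin θ = p·0.642 = 0.6240 → θ = 38.61°; offset = 3.0·tan 38.61° = 2.396 m.
Layer 3: sin θ = p·0.862 = 0.8379 → θ = 56.92°; offset = 13.8·tan 56.92° = 21.184 m.
Σ offsets = 33.089 m.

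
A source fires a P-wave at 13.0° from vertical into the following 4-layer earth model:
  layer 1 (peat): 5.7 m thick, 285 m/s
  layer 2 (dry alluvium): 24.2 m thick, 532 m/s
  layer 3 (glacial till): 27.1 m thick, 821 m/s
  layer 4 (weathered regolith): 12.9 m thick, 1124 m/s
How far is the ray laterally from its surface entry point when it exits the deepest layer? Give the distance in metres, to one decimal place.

p = sin θ₁/V₁ = sin 13.0°/285 = 7.8930e-04 s/m is conserved through the stack.
Layer 1: θ = 13.00°; offset = 5.7·tan 13.00° = 1.316 m.
Layer 2: sin θ = p·532 = 0.4199 → θ = 24.83°; offset = 24.2·tan 24.83° = 11.197 m.
Layer 3: sin θ = p·821 = 0.6480 → θ = 40.39°; offset = 27.1·tan 40.39° = 23.058 m.
Layer 4: sin θ = p·1124 = 0.8872 → θ = 62.52°; offset = 12.9·tan 62.52° = 24.802 m.
Σ offsets = 60.373 m.

60.4 m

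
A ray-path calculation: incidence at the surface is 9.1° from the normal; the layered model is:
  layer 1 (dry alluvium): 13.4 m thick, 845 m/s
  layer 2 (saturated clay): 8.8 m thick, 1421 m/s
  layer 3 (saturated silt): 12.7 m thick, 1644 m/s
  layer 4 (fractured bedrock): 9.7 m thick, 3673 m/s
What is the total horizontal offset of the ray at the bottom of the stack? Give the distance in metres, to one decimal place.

17.9 m

Ray parameter p = sin 9.1° / 845 m/s = 1.8717e-04 s/m.
Layer 1: θ = 9.10°; offset = 13.4·tan 9.10° = 2.146 m.
Layer 2: sin θ = p·1421 = 0.2660 → θ = 15.42°; offset = 8.8·tan 15.42° = 2.428 m.
Layer 3: sin θ = p·1644 = 0.3077 → θ = 17.92°; offset = 12.7·tan 17.92° = 4.107 m.
Layer 4: sin θ = p·3673 = 0.6875 → θ = 43.43°; offset = 9.7·tan 43.43° = 9.183 m.
Summing the layer offsets gives 17.864 m.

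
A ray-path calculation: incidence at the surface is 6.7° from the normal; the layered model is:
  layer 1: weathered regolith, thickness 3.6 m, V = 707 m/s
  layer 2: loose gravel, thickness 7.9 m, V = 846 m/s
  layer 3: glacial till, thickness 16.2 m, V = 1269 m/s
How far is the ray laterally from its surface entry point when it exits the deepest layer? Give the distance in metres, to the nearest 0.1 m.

5.0 m

p = sin θ₁/V₁ = sin 6.7°/707 = 1.6502e-04 s/m is conserved through the stack.
Layer 1: θ = 6.70°; offset = 3.6·tan 6.70° = 0.423 m.
Layer 2: sin θ = p·846 = 0.1396 → θ = 8.03°; offset = 7.9·tan 8.03° = 1.114 m.
Layer 3: sin θ = p·1269 = 0.2094 → θ = 12.09°; offset = 16.2·tan 12.09° = 3.469 m.
Summing the layer offsets gives 5.006 m.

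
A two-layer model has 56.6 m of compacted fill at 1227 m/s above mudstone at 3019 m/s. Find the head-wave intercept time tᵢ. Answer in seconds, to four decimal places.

0.0843 s

tᵢ = 2h·√(V₂²−V₁²)/(V₁V₂).
√(V₂²−V₁²) = √(3019²−1227²) = 2758.4 m/s.
tᵢ = 2·56.6·2758.4/(1227·3019) = 0.08429 s.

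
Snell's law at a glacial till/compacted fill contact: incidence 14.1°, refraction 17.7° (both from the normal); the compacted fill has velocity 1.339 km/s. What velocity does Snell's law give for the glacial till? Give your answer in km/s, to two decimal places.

1.07 km/s

Snell's law: sin 14.1°/V₁ = sin 17.7°/V₂.
V₁ = V₂·sin 14.1°/sin 17.7° = 1.339 × 0.8013 = 1.07 km/s.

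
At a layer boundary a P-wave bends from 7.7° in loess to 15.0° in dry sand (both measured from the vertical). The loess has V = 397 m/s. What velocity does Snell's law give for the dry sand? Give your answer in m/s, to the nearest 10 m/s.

770 m/s

sin 7.7° = 0.1340; sin 15.0° = 0.2588.
V₂ = V₁·(sin θ₂/sin θ₁) = 397·(0.2588/0.1340) = 766.88 m/s.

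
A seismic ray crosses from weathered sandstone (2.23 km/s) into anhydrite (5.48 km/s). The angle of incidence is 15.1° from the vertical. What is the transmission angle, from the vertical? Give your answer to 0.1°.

sin θ₁/V₁ = sin θ₂/V₂ ⇒ sin θ₂ = 5.48·sin 15.1°/2.23 = 5.48·0.2605/2.23 = 0.6402.
θ₂ = arcsin 0.6402 = 39.80° from the normal.

39.8°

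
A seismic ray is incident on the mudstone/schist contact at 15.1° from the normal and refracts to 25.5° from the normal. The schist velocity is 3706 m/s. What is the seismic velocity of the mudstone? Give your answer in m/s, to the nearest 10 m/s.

Snell's law: sin 15.1°/V₁ = sin 25.5°/V₂.
V₁ = V₂·sin 15.1°/sin 25.5° = 3706 × 0.6051 = 2242.52 m/s.

2240 m/s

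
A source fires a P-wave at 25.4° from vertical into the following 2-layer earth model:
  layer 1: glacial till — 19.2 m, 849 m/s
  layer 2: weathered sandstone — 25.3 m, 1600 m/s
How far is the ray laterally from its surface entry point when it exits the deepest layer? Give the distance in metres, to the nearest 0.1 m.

p = sin θ₁/V₁ = sin 25.4°/849 = 5.0522e-04 s/m is conserved through the stack.
Layer 1: θ = 25.40°; offset = 19.2·tan 25.40° = 9.117 m.
Layer 2: sin θ = p·1600 = 0.8084 → θ = 53.94°; offset = 25.3·tan 53.94° = 34.741 m.
Total horizontal offset = 43.857 m.

43.9 m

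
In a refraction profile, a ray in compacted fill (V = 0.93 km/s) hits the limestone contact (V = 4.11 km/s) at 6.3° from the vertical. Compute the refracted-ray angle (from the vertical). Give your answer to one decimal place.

29.0°

Snell's law: sin θ₂ = (V₂/V₁)·sin θ₁ = (4.11/0.93)·sin 6.3° = 0.4850.
θ₂ = arcsin 0.4850 = 29.01° from the normal.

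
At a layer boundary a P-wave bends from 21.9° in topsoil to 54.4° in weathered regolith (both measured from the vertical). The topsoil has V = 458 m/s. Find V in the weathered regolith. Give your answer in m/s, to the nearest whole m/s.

998 m/s

sin 21.9° = 0.3730; sin 54.4° = 0.8131.
V₂ = V₁·(sin θ₂/sin θ₁) = 458·(0.8131/0.3730) = 998.42 m/s.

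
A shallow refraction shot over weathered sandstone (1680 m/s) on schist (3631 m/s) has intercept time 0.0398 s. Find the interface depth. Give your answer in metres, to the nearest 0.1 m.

θ_c = arcsin(1680/3631) = 27.56°; cos θ_c = 0.8865.
tᵢ = 2h cos θ_c/V₁ ⇒ h = tᵢ·V₁/(2 cos θ_c) = 0.0398·1680/(2·0.8865) = 37.71 m.

37.7 m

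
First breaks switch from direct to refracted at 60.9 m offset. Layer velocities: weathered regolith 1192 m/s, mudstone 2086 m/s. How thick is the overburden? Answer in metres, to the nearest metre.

h = (x_cross/2)·√((V₂−V₁)/(V₂+V₁)).
(V₂−V₁)/(V₂+V₁) = (2086−1192)/(2086+1192) = 0.2727; √ = 0.5222.
h = (60.9/2)·0.5222 = 15.90 m.

16 m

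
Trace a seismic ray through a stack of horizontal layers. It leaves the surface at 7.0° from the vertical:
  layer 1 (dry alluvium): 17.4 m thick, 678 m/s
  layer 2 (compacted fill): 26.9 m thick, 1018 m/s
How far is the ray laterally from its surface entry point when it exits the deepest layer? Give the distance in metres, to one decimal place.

Ray parameter p = sin 7.0° / 678 m/s = 1.7975e-04 s/m.
Layer 1: θ = 7.00°; offset = 17.4·tan 7.00° = 2.136 m.
Layer 2: sin θ = p·1018 = 0.1830 → θ = 10.54°; offset = 26.9·tan 10.54° = 5.007 m.
Summing the layer offsets gives 7.143 m.

7.1 m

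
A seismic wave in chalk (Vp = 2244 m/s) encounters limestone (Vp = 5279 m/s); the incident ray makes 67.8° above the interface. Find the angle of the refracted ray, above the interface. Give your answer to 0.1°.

Convert to the normal: θ₁ = 90° − 67.8° = 22.2°.
sin θ₁/V₁ = sin θ₂/V₂ ⇒ sin θ₂ = 5279·sin 22.2°/2244 = 5279·0.3778/2244 = 0.8889.
θ₂ = arcsin 0.8889 = 62.73° from the normal.
From the interface: 90° − 62.73° = 27.27°.

27.3°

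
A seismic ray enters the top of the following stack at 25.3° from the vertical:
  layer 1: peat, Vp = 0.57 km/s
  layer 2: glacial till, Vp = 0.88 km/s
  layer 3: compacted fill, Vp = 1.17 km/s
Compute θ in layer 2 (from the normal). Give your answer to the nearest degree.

Snell's law across each interface conserves sin θ / V, so sin θ_2 = V_2·sin θ₁/V₁.
sin θ_2 = 0.88 × sin 25.3° / 0.57 = 0.6598.
θ_2 = 41.28° from the vertical.

41°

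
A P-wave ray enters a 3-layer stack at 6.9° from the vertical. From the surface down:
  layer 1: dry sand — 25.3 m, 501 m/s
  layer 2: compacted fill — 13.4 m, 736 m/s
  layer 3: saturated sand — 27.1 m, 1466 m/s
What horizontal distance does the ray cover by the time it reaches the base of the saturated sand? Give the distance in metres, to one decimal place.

15.6 m

p = sin θ₁/V₁ = sin 6.9°/501 = 2.3979e-04 s/m is conserved through the stack.
Layer 1: θ = 6.90°; offset = 25.3·tan 6.90° = 3.062 m.
Layer 2: sin θ = p·736 = 0.1765 → θ = 10.17°; offset = 13.4·tan 10.17° = 2.403 m.
Layer 3: sin θ = p·1466 = 0.3515 → θ = 20.58°; offset = 27.1·tan 20.58° = 10.176 m.
Σ offsets = 15.640 m.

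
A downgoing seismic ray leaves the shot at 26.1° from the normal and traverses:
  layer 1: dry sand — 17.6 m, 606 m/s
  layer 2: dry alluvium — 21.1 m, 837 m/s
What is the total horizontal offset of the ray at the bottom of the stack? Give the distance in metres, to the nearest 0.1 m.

24.8 m

Ray parameter p = sin 26.1° / 606 m/s = 7.2597e-04 s/m.
Layer 1: θ = 26.10°; offset = 17.6·tan 26.10° = 8.622 m.
Layer 2: sin θ = p·837 = 0.6076 → θ = 37.42°; offset = 21.1·tan 37.42° = 16.143 m.
Σ offsets = 24.765 m.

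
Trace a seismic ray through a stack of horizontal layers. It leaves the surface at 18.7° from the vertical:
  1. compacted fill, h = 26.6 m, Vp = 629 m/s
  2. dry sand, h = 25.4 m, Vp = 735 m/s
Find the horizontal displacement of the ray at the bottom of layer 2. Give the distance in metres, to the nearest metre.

19 m

p = sin θ₁/V₁ = sin 18.7°/629 = 5.0972e-04 s/m is conserved through the stack.
Layer 1: θ = 18.70°; offset = 26.6·tan 18.70° = 9.004 m.
Layer 2: sin θ = p·735 = 0.3746 → θ = 22.00°; offset = 25.4·tan 22.00° = 10.263 m.
Σ offsets = 19.267 m.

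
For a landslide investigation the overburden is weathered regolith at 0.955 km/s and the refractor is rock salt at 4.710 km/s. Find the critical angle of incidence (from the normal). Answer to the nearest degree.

12°

Critical incidence: sin θ_c = V₁/V₂ = 0.955/4.710 = 0.2028.
θ_c = arcsin 0.2028 = 11.70°.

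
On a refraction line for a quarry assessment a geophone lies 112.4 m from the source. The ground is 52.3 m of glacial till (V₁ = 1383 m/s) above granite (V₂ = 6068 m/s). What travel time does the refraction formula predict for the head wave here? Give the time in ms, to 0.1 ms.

92.2 ms

t = x/V₂ + 2h·√(V₂²−V₁²)/(V₁V₂).
√(V₂²−V₁²) = √(6068²−1383²) = 5908.3 m/s; delay term = 2·52.3·5908.3/(1383·6068) = 0.07364 s.
t = 112.4/6068 + 0.07364 = 0.09217 s.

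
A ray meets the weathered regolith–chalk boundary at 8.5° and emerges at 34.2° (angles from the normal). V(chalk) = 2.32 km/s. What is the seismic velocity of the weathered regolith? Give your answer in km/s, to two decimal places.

0.61 km/s

sin 8.5° = 0.1478; sin 34.2° = 0.5621.
V₁ = V₂·(sin θ₁/sin θ₂) = 2.32·(0.1478/0.5621) = 0.61 km/s.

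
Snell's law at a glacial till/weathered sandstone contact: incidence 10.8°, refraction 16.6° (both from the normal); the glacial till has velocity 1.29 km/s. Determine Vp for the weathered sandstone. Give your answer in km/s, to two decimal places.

sin 10.8° = 0.1874; sin 16.6° = 0.2857.
V₂ = V₁·(sin θ₂/sin θ₁) = 1.29·(0.2857/0.1874) = 1.97 km/s.

1.97 km/s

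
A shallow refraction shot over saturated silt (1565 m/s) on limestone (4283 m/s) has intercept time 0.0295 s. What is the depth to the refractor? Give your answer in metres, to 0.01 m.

θ_c = arcsin(1565/4283) = 21.43°; cos θ_c = 0.9309.
tᵢ = 2h cos θ_c/V₁ ⇒ h = tᵢ·V₁/(2 cos θ_c) = 0.0295·1565/(2·0.9309) = 24.80 m.

24.80 m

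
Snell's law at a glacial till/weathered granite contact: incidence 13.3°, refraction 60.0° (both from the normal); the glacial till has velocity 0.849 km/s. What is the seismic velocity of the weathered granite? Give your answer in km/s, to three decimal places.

sin 13.3° = 0.2300; sin 60.0° = 0.8660.
V₂ = V₁·(sin θ₂/sin θ₁) = 0.849·(0.8660/0.2300) = 3.196 km/s.

3.196 km/s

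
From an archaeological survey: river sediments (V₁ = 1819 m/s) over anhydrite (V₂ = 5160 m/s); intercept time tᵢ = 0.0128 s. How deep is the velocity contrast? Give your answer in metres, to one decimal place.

12.4 m

θ_c = arcsin(1819/5160) = 20.64°; cos θ_c = 0.9358.
tᵢ = 2h cos θ_c/V₁ ⇒ h = tᵢ·V₁/(2 cos θ_c) = 0.0128·1819/(2·0.9358) = 12.44 m.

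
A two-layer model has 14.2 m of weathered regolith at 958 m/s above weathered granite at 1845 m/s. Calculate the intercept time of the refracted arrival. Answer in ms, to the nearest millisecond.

25 ms

θ_c = arcsin(V₁/V₂) = arcsin(958/1845) = 31.28°; cos θ_c = 0.8546.
tᵢ = 2h·cos θ_c / V₁ = 2·14.2·0.8546 / 958 = 0.02534 s.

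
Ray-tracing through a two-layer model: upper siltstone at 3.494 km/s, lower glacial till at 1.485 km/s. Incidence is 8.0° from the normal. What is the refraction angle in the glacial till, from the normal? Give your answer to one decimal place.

3.4°

Snell's law: sin θ₂ = (V₂/V₁)·sin θ₁ = (1.485/3.494)·sin 8.0° = 0.0592.
θ₂ = sin⁻¹(0.0592) = 3.39° (from vertical).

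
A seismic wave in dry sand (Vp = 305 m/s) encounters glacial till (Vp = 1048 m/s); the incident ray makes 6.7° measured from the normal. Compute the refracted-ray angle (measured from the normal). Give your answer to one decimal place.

23.6°

Snell's law: sin θ₂ = (V₂/V₁)·sin θ₁ = (1048/305)·sin 6.7° = 0.4009.
θ₂ = arcsin 0.4009 = 23.63° from the normal.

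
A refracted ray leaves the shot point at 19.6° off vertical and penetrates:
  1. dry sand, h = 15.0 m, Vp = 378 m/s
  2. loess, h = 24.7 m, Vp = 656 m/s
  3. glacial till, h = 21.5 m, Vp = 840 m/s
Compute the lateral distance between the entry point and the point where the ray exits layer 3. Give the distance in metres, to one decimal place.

Apply Snell's law at each interface; in layer i the horizontal offset is hᵢ·tan θᵢ.
Layer 1: θ = 19.60°; offset = 15.0·tan 19.60° = 5.341 m.
Layer 2: sin θ = 656·sin 19.6°/378 = 0.5822, θ = 35.60°; offset = 24.7·tan 35.60° = 17.685 m.
Layer 3: sin θ = 840·sin 19.6°/378 = 0.7454, θ = 48.20°; offset = 21.5·tan 48.20° = 24.044 m.
Summing the layer offsets gives 47.071 m.

47.1 m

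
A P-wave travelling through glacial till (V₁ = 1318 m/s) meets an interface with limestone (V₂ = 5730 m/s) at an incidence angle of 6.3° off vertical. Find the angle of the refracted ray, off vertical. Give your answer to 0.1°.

28.5°

Snell's law: sin θ₂ = (V₂/V₁)·sin θ₁ = (5730/1318)·sin 6.3° = 0.4771.
θ₂ = arcsin 0.4771 = 28.49° from the normal.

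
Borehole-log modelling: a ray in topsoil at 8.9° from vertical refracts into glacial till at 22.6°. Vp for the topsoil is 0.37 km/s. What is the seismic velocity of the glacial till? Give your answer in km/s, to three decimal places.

sin 8.9° = 0.1547; sin 22.6° = 0.3843.
V₂ = V₁·(sin θ₂/sin θ₁) = 0.37·(0.3843/0.1547) = 0.919 km/s.

0.919 km/s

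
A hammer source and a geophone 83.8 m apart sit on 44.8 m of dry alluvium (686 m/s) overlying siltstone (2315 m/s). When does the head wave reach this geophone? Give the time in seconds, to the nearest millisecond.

0.161 s

θ_c = arcsin(V₁/V₂) = arcsin(686/2315) = 17.24°, cos θ_c = 0.9551.
Intercept time tᵢ = 2h cos θ_c / V₁ = 2·44.8·0.9551/686 = 0.12475 s.
t = x/V₂ + tᵢ = 83.8/2315 + 0.12475 = 0.16094 s.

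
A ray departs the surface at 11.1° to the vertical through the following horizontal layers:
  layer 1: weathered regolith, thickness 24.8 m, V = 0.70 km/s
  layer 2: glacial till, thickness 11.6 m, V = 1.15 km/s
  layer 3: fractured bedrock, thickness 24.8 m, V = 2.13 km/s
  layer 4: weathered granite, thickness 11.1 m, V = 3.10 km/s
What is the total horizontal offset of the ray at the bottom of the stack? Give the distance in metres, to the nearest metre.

p = sin θ₁/V₁ = sin 11.1°/0.70 = 2.7503e-01 s/km is conserved through the stack.
Layer 1: θ = 11.10°; offset = 24.8·tan 11.10° = 4.866 m.
Layer 2: sin θ = p·1.15 = 0.3163 → θ = 18.44°; offset = 11.6·tan 18.44° = 3.867 m.
Layer 3: sin θ = p·2.13 = 0.5858 → θ = 35.86°; offset = 24.8·tan 35.86° = 17.926 m.
Layer 4: sin θ = p·3.10 = 0.8526 → θ = 58.50°; offset = 11.1·tan 58.50° = 18.110 m.
Σ offsets = 44.770 m.

45 m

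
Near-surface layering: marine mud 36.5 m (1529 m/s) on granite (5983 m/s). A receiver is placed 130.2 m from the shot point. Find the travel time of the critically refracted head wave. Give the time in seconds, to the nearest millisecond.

0.068 s

t = x/V₂ + 2h·√(V₂²−V₁²)/(V₁V₂).
√(V₂²−V₁²) = √(5983²−1529²) = 5784.3 m/s; delay term = 2·36.5·5784.3/(1529·5983) = 0.04616 s.
t = 130.2/5983 + 0.04616 = 0.06792 s.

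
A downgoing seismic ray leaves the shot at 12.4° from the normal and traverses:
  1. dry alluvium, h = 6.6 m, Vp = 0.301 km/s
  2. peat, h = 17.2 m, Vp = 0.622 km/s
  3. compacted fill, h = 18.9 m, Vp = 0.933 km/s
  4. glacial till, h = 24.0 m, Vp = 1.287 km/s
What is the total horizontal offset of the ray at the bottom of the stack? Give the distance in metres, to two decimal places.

82.44 m

Apply Snell's law at each interface; in layer i the horizontal offset is hᵢ·tan θᵢ.
Layer 1: θ = 12.40°; offset = 6.6·tan 12.40° = 1.4511 m.
Layer 2: sin θ = 0.622·sin 12.4°/0.301 = 0.4437, θ = 26.34°; offset = 17.2·tan 26.34° = 8.5167 m.
Layer 3: sin θ = 0.933·sin 12.4°/0.301 = 0.6656, θ = 41.73°; offset = 18.9·tan 41.73° = 16.8565 m.
Layer 4: sin θ = 1.287·sin 12.4°/0.301 = 0.9182, θ = 66.66°; offset = 24.0·tan 66.66° = 55.6143 m.
Summing the layer offsets gives 82.4386 m.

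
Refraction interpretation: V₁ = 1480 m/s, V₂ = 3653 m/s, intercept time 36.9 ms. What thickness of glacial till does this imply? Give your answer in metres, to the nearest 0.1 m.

θ_c = arcsin(1480/3653) = 23.90°; cos θ_c = 0.9143.
tᵢ = 2h cos θ_c/V₁ ⇒ h = tᵢ·V₁/(2 cos θ_c) = 0.0369·1480/(2·0.9143) = 29.87 m.

29.9 m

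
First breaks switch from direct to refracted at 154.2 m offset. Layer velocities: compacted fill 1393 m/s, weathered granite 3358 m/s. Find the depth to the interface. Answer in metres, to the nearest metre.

x_cross = 2h·√((V₂+V₁)/(V₂−V₁)) → h = x_cross / (2·√((V₂+V₁)/(V₂−V₁))).
√((V₂+V₁)/(V₂−V₁)) = √((3358+1393)/(3358−1393)) = 1.5549.
h = 154.2 / (2·1.5549) = 49.58 m.

50 m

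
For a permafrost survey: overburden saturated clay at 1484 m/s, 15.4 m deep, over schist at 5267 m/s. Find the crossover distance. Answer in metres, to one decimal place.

θ_c = arcsin(1484/5267) = 16.36°, so cos θ_c = 0.9595 and tᵢ = 2h cos θ_c/V₁ = 0.0199 s.
At crossover x/V₁ = x/V₂ + tᵢ ⇒ x = tᵢ/(1/V₁ − 1/V₂) = 0.01991/(6.7385e-04 − 1.8986e-04) = 41.14 m.

41.1 m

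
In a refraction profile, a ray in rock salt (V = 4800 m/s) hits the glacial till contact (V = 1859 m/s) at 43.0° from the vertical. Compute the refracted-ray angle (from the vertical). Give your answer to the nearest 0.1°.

Snell's law: sin θ₂ = (V₂/V₁)·sin θ₁ = (1859/4800)·sin 43.0° = 0.2641.
θ₂ = arcsin 0.2641 = 15.32° from the normal.

15.3°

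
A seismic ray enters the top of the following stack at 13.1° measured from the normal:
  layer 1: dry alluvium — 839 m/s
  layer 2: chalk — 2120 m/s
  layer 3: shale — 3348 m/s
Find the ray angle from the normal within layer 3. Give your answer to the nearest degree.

65°

Snell's law across each interface conserves sin θ / V, so sin θ_3 = V_3·sin θ₁/V₁.
sin θ_3 = 3348 × sin 13.1° / 839 = 0.9044.
θ_3 = 64.75° from the vertical.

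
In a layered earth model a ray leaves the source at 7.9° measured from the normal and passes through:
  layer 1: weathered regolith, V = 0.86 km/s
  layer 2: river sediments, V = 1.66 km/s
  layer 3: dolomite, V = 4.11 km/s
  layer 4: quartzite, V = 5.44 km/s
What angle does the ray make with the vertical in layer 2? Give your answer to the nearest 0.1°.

15.4°

Ray parameter p = sin 7.9° / 0.86 = 1.5982e-01 s/km.
sin θ_2 = p·V_2 = 1.5982e-01 × 1.66 = 0.2653.
θ_2 = arcsin 0.2653 = 15.38°.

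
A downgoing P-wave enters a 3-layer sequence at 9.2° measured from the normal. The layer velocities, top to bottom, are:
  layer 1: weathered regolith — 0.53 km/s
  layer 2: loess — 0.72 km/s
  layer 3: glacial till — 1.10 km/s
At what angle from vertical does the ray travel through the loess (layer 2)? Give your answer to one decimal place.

12.5°

Ray parameter p = sin 9.2° / 0.53 = 3.0166e-01 s/km.
sin θ_2 = p·V_2 = 3.0166e-01 × 0.72 = 0.2172.
θ_2 = 12.54° from the vertical.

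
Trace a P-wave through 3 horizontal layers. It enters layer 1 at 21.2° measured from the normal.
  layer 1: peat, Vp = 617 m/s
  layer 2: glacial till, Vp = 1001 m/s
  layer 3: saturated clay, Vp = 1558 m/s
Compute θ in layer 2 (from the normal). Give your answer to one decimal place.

Snell's law across each interface conserves sin θ / V, so sin θ_2 = V_2·sin θ₁/V₁.
sin θ_2 = 1001 × sin 21.2° / 617 = 0.5867.
θ_2 = 35.92° from the vertical.

35.9°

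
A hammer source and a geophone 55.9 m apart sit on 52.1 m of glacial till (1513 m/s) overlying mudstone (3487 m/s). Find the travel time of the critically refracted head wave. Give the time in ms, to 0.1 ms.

θ_c = arcsin(V₁/V₂) = arcsin(1513/3487) = 25.72°, cos θ_c = 0.9010.
Intercept time tᵢ = 2h cos θ_c / V₁ = 2·52.1·0.9010/1513 = 0.06205 s.
t = x/V₂ + tᵢ = 55.9/3487 + 0.06205 = 0.07808 s.

78.1 ms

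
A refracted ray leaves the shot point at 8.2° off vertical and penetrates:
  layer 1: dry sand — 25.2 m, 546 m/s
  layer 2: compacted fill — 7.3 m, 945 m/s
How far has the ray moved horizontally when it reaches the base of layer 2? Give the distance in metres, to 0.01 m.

Apply Snell's law at each interface; in layer i the horizontal offset is hᵢ·tan θᵢ.
Layer 1: θ = 8.20°; offset = 25.2·tan 8.20° = 3.6314 m.
Layer 2: sin θ = 945·sin 8.2°/546 = 0.2469, θ = 14.29°; offset = 7.3·tan 14.29° = 1.8596 m.
Σ offsets = 5.4910 m.

5.49 m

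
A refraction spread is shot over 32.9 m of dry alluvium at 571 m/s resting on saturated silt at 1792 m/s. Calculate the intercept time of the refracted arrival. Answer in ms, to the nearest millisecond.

tᵢ = 2h·√(V₂²−V₁²)/(V₁V₂).
√(V₂²−V₁²) = √(1792²−571²) = 1698.6 m/s.
tᵢ = 2·32.9·1698.6/(571·1792) = 0.10923 s.

109 ms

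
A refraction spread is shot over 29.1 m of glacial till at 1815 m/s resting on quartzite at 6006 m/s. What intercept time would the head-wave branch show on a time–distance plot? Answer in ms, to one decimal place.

θ_c = arcsin(V₁/V₂) = arcsin(1815/6006) = 17.59°; cos θ_c = 0.9532.
tᵢ = 2h·cos θ_c / V₁ = 2·29.1·0.9532 / 1815 = 0.03057 s.

30.6 ms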